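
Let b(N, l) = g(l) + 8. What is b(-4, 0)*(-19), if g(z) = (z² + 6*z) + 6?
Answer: -266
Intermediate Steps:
g(z) = 6 + z² + 6*z
b(N, l) = 14 + l² + 6*l (b(N, l) = (6 + l² + 6*l) + 8 = 14 + l² + 6*l)
b(-4, 0)*(-19) = (14 + 0² + 6*0)*(-19) = (14 + 0 + 0)*(-19) = 14*(-19) = -266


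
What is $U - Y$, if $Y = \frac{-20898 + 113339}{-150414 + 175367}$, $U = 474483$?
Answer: $\frac{11839681858}{24953} \approx 4.7448 \cdot 10^{5}$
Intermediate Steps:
$Y = \frac{92441}{24953} \approx 3.7046$
$U - Y = 474483 - \frac{92441}{24953} = \frac{11839681858}{24953}$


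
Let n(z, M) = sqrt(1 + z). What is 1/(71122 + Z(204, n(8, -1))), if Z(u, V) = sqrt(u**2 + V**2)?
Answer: 71122/5058297259 - 15*sqrt(185)/5058297259 ≈ 1.4020e-5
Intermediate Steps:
Z(u, V) = sqrt(V**2 + u**2)
1/(71122 + Z(204, n(8, -1))) = 1/(71122 + sqrt((sqrt(1 + 8))**2 + 204**2)) = 1/(71122 + sqrt((sqrt(9))**2 + 41616)) = 1/(71122 + sqrt(3**2 + 41616)) = 1/(71122 + sqrt(9 + 41616)) = 1/(71122 + sqrt(41625)) = 1/(71122 + 15*sqrt(185))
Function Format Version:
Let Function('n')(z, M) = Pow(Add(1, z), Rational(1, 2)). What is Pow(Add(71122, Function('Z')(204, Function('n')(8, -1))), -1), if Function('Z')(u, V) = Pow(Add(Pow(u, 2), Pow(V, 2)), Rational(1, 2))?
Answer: Add(Rational(71122, 5058297259), Mul(Rational(-15, 5058297259), Pow(185, Rational(1, 2)))) ≈ 1.4020e-5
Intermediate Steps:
Function('Z')(u, V) = Pow(Add(Pow(V, 2), Pow(u, 2)), Rational(1, 2))
Pow(Add(71122, Function('Z')(204, Function('n')(8, -1))), -1) = Pow(Add(71122, Pow(Add(Pow(Pow(Add(1, 8), Rational(1, 2)), 2), Pow(204, 2)), Rational(1, 2))), -1) = Pow(Add(71122, Pow(Add(Pow(Pow(9, Rational(1, 2)), 2), 41616), Rational(1, 2))), -1) = Pow(Add(71122, Pow(Add(Pow(3, 2), 41616), Rational(1, 2))), -1) = Pow(Add(71122, Pow(Add(9, 41616), Rational(1, 2))), -1) = Pow(Add(71122, Pow(41625, Rational(1, 2))), -1) = Pow(Add(71122, Mul(15, Pow(185, Rational(1, 2)))), -1)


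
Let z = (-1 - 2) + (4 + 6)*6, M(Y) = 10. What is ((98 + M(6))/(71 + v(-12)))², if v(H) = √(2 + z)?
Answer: 11664/(71 + √59)² ≈ 1.8841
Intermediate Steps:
z = 57 (z = -3 + 10*6 = -3 + 60 = 57)
v(H) = √59 (v(H) = √(2 + 57) = √59)
((98 + M(6))/(71 + v(-12)))² = ((98 + 10)/(71 + √59))² = (108/(71 + √59))² = 11664/(71 + √59)²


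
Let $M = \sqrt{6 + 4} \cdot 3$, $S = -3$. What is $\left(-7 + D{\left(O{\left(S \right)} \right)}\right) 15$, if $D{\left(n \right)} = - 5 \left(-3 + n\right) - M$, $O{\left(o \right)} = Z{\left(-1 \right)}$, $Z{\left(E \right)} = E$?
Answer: $195 - 45 \sqrt{10} \approx 52.698$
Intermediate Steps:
$M = 3 \sqrt{10}$ ($M = \sqrt{10} \cdot 3 = 3 \sqrt{10} \approx 9.4868$)
$O{\left(o \right)} = -1$
$D{\left(n \right)} = 15 - 5 n - 3 \sqrt{10}$ ($D{\left(n \right)} = - 5 \left(-3 + n\right) - 3 \sqrt{10} = \left(15 - 5 n\right) - 3 \sqrt{10} = 15 - 5 n - 3 \sqrt{10}$)
$\left(-7 + D{\left(O{\left(S \right)} \right)}\right) 15 = \left(-7 - \left(-20 + 3 \sqrt{10}\right)\right) 15 = \left(-7 + \left(15 + 5 - 3 \sqrt{10}\right)\right) 15 = \left(-7 + \left(20 - 3 \sqrt{10}\right)\right) 15 = \left(13 - 3 \sqrt{10}\right) 15 = 195 - 45 \sqrt{10}$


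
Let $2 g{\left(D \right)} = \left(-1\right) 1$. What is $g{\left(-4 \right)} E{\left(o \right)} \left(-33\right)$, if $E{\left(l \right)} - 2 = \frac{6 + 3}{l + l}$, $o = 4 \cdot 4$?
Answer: $\frac{2409}{64} \approx 37.641$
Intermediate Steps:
$g{\left(D \right)} = - \frac{1}{2}$ ($g{\left(D \right)} = \frac{\left(-1\right) 1}{2} = \frac{1}{2} \left(-1\right) = - \frac{1}{2}$)
$o = 16$
$E{\left(l \right)} = 2 + \frac{9}{2 l}$ ($E{\left(l \right)} = 2 + \frac{6 + 3}{l + l} = 2 + \frac{9}{2 l}$)
$g{\left(-4 \right)} E{\left(o \right)} \left(-33\right) = - \frac{2 + \frac{9}{2 \cdot 16}}{2} \left(-33\right) = - \frac{2 + \frac{9}{2} \cdot \frac{1}{16}}{2} \left(-33\right) = - \frac{2 + \frac{9}{32}}{2} \left(-33\right) = \left(- \frac{1}{2}\right) \frac{73}{32} \left(-33\right) = \left(- \frac{73}{64}\right) \left(-33\right) = \frac{2409}{64}$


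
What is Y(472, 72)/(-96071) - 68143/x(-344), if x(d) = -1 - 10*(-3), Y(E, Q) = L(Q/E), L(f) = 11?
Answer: -6546566472/2786059 ≈ -2349.8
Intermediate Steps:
Y(E, Q) = 11
x(d) = 29 (x(d) = -1 + 30 = 29)
Y(472, 72)/(-96071) - 68143/x(-344) = 11/(-96071) - 68143/29 = 11*(-1/96071) - 68143*1/29 = -11/96071 - 68143/29 = -6546566472/2786059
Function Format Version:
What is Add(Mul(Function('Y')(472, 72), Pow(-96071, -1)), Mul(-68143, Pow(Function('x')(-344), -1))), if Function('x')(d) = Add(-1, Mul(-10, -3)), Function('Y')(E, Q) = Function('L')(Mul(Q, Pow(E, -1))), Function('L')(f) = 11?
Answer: Rational(-6546566472, 2786059) ≈ -2349.8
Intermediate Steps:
Function('Y')(E, Q) = 11
Function('x')(d) = 29 (Function('x')(d) = Add(-1, 30) = 29)
Add(Mul(Function('Y')(472, 72), Pow(-96071, -1)), Mul(-68143, Pow(Function('x')(-344), -1))) = Add(Mul(11, Pow(-96071, -1)), Mul(-68143, Pow(29, -1))) = Add(Mul(11, Rational(-1, 96071)), Mul(-68143, Rational(1, 29))) = Add(Rational(-11, 96071), Rational(-68143, 29)) = Rational(-6546566472, 2786059)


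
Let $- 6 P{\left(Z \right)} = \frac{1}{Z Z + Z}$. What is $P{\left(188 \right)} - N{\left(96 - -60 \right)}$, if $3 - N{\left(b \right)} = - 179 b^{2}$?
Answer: $- \frac{928695691225}{213192} \approx -4.3561 \cdot 10^{6}$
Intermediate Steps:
$N{\left(b \right)} = 3 + 179 b^{2}$ ($N{\left(b \right)} = 3 - - 179 b^{2} = 3 + 179 b^{2}$)
$P{\left(Z \right)} = - \frac{1}{6 \left(Z + Z^{2}\right)}$ ($P{\left(Z \right)} = - \frac{1}{6 \left(Z Z + Z\right)} = - \frac{1}{6 \left(Z^{2} + Z\right)} = - \frac{1}{6 \left(Z + Z^{2}\right)}$)
$P{\left(188 \right)} - N{\left(96 - -60 \right)} = - \frac{1}{6 \cdot 188 \left(1 + 188\right)} - \left(3 + 179 \left(96 - -60\right)^{2}\right) = \left(- \frac{1}{6}\right) \frac{1}{188} \cdot \frac{1}{189} - \left(3 + 179 \left(96 + 60\right)^{2}\right) = \left(- \frac{1}{6}\right) \frac{1}{188} \cdot \frac{1}{189} - \left(3 + 179 \cdot 156^{2}\right) = - \frac{1}{213192} - \left(3 + 179 \cdot 24336\right) = - \frac{1}{213192} - \left(3 + 4356144\right) = - \frac{1}{213192} - 4356147 = - \frac{928695691225}{213192}$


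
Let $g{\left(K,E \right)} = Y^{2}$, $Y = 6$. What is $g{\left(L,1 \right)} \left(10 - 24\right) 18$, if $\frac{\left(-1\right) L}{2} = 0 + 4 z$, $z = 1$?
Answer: $-9072$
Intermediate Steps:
$L = -8$ ($L = - 2 \left(0 + 4 \cdot 1\right) = - 2 \left(0 + 4\right) = \left(-2\right) 4 = -8$)
$g{\left(K,E \right)} = 36$ ($g{\left(K,E \right)} = 6^{2} = 36$)
$g{\left(L,1 \right)} \left(10 - 24\right) 18 = 36 \left(10 - 24\right) 18 = 36 \left(-14\right) 18 = \left(-504\right) 18 = -9072$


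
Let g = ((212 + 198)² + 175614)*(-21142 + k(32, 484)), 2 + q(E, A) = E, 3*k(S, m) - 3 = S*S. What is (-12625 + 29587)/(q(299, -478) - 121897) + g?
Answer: -1304002521094243/182400 ≈ -7.1491e+9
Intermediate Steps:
k(S, m) = 1 + S²/3 (k(S, m) = 1 + (S*S)/3 = 1 + S²/3)
q(E, A) = -2 + E
g = -21447409886/3 (g = ((212 + 198)² + 175614)*(-21142 + (1 + (⅓)*32²)) = (410² + 175614)*(-21142 + (1 + (⅓)*1024)) = (168100 + 175614)*(-21142 + (1 + 1024/3)) = 343714*(-21142 + 1027/3) = 343714*(-62399/3) = -21447409886/3 ≈ -7.1491e+9)
(-12625 + 29587)/(q(299, -478) - 121897) + g = (-12625 + 29587)/((-2 + 299) - 121897) - 21447409886/3 = 16962/(297 - 121897) - 21447409886/3 = 16962/(-121600) - 21447409886/3 = 16962*(-1/121600) - 21447409886/3 = -8481/60800 - 21447409886/3 = -1304002521094243/182400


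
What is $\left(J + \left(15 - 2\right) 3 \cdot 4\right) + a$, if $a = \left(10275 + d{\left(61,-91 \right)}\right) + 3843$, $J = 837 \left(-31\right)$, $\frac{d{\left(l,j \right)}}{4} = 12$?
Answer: $-11625$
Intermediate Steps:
$d{\left(l,j \right)} = 48$ ($d{\left(l,j \right)} = 4 \cdot 12 = 48$)
$J = -25947$
$a = 14166$ ($a = \left(10275 + 48\right) + 3843 = 10323 + 3843 = 14166$)
$\left(J + \left(15 - 2\right) 3 \cdot 4\right) + a = \left(-25947 + \left(15 - 2\right) 3 \cdot 4\right) + 14166 = \left(-25947 + 13 \cdot 3 \cdot 4\right) + 14166 = \left(-25947 + 39 \cdot 4\right) + 14166 = \left(-25947 + 156\right) + 14166 = -25791 + 14166 = -11625$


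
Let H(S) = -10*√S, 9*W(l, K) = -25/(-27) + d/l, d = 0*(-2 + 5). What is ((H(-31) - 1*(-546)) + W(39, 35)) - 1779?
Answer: -299594/243 - 10*I*√31 ≈ -1232.9 - 55.678*I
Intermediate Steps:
d = 0 (d = 0*3 = 0)
W(l, K) = 25/243 (W(l, K) = (-25/(-27) + 0/l)/9 = (-25*(-1/27) + 0)/9 = (25/27 + 0)/9 = (⅑)*(25/27) = 25/243)
((H(-31) - 1*(-546)) + W(39, 35)) - 1779 = ((-10*I*√31 - 1*(-546)) + 25/243) - 1779 = ((-10*I*√31 + 546) + 25/243) - 1779 = ((546 - 10*I*√31) + 25/243) - 1779 = (132703/243 - 10*I*√31) - 1779 = -299594/243 - 10*I*√31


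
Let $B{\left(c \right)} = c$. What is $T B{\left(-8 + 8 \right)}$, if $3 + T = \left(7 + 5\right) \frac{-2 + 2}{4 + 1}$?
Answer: $0$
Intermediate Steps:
$T = -3$ ($T = -3 + \left(7 + 5\right) \frac{-2 + 2}{4 + 1} = -3 + 12 \cdot \frac{0}{5} = -3 + 12 \cdot 0 \cdot \frac{1}{5} = -3 + 12 \cdot 0 = -3 + 0 = -3$)
$T B{\left(-8 + 8 \right)} = - 3 \left(-8 + 8\right) = \left(-3\right) 0 = 0$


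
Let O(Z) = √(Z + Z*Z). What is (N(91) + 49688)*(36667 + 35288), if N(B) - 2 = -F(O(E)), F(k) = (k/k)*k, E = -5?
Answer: 3575443950 - 143910*√5 ≈ 3.5751e+9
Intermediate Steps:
O(Z) = √(Z + Z²)
F(k) = k (F(k) = 1*k = k)
N(B) = 2 - 2*√5 (N(B) = 2 - √(-5*(1 - 5)) = 2 - √(-5*(-4)) = 2 - √20 = 2 - 2*√5)
(N(91) + 49688)*(36667 + 35288) = ((2 - 2*√5) + 49688)*(36667 + 35288) = (49690 - 2*√5)*71955 = 3575443950 - 143910*√5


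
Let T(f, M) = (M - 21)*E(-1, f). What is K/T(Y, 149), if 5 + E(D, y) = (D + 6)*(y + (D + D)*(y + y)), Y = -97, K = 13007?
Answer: 13007/185600 ≈ 0.070081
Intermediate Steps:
E(D, y) = -5 + (6 + D)*(y + 4*D*y) (E(D, y) = -5 + (D + 6)*(y + (D + D)*(y + y)) = -5 + (6 + D)*(y + (2*D)*(2*y)) = -5 + (6 + D)*(y + 4*D*y))
T(f, M) = (-21 + M)*(-5 - 15*f) (T(f, M) = (M - 21)*(-5 + 6*f + 4*f*(-1)**2 + 25*(-1)*f) = (-21 + M)*(-5 + 6*f + 4*f*1 - 25*f) = (-21 + M)*(-5 + 6*f + 4*f - 25*f) = (-21 + M)*(-5 - 15*f))
K/T(Y, 149) = 13007/((-5*(1 + 3*(-97))*(-21 + 149))) = 13007/((-5*(1 - 291)*128)) = 13007/((-5*(-290)*128)) = 13007/185600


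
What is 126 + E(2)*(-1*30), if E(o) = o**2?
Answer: 6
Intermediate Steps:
126 + E(2)*(-1*30) = 126 + 2**2*(-1*30) = 126 + 4*(-30) = 126 - 120 = 6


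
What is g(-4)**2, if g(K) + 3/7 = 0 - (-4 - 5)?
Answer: 3600/49 ≈ 73.469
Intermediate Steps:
g(K) = 60/7 (g(K) = -3/7 + (0 - (-4 - 5)) = -3/7 + (0 - 1*(-9)) = -3/7 + (0 + 9) = -3/7 + 9 = 60/7)
g(-4)**2 = (60/7)**2 = 3600/49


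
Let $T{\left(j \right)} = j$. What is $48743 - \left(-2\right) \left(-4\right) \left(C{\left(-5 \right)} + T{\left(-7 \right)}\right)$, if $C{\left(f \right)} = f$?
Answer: $48839$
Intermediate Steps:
$48743 - \left(-2\right) \left(-4\right) \left(C{\left(-5 \right)} + T{\left(-7 \right)}\right) = 48743 - \left(-2\right) \left(-4\right) \left(-5 - 7\right) = 48743 - 8 \left(-12\right) = 48743 - -96 = 48743 + 96 = 48839$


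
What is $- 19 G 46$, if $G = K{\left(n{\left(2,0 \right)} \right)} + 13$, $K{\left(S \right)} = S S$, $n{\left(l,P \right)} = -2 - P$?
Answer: $-14858$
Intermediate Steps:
$K{\left(S \right)} = S^{2}$
$G = 17$ ($G = \left(-2 - 0\right)^{2} + 13 = \left(-2 + 0\right)^{2} + 13 = \left(-2\right)^{2} + 13 = 4 + 13 = 17$)
$- 19 G 46 = \left(-19\right) 17 \cdot 46 = \left(-323\right) 46 = -14858$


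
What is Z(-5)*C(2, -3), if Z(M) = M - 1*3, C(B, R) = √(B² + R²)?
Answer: -8*√13 ≈ -28.844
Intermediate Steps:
Z(M) = -3 + M (Z(M) = M - 3 = -3 + M)
Z(-5)*C(2, -3) = (-3 - 5)*√(2² + (-3)²) = -8*√(4 + 9) = -8*√13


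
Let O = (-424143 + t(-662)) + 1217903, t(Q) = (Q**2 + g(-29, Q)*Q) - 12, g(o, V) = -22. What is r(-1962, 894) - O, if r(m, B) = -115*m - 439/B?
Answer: -912708283/894 ≈ -1.0209e+6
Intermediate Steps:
r(m, B) = -439/B - 115*m
t(Q) = -12 + Q**2 - 22*Q (t(Q) = (Q**2 - 22*Q) - 12 = -12 + Q**2 - 22*Q)
O = 1246556 (O = (-424143 + (-12 + (-662)**2 - 22*(-662))) + 1217903 = (-424143 + (-12 + 438244 + 14564)) + 1217903 = (-424143 + 452796) + 1217903 = 28653 + 1217903 = 1246556)
r(-1962, 894) - O = (-439/894 - 115*(-1962)) - 1*1246556 = (-439*1/894 + 225630) - 1246556 = (-439/894 + 225630) - 1246556 = 201712781/894 - 1246556 = -912708283/894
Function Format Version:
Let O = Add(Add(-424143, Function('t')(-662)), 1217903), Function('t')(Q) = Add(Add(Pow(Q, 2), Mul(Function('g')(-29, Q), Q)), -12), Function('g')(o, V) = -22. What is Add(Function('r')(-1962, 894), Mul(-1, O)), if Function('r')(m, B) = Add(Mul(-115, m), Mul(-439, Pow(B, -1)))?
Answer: Rational(-912708283, 894) ≈ -1.0209e+6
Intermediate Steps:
Function('r')(m, B) = Add(Mul(-439, Pow(B, -1)), Mul(-115, m))
Function('t')(Q) = Add(-12, Pow(Q, 2), Mul(-22, Q)) (Function('t')(Q) = Add(Add(Pow(Q, 2), Mul(-22, Q)), -12) = Add(-12, Pow(Q, 2), Mul(-22, Q)))
O = 1246556 (O = Add(Add(-424143, Add(-12, Pow(-662, 2), Mul(-22, -662))), 1217903) = Add(Add(-424143, Add(-12, 438244, 14564)), 1217903) = Add(Add(-424143, 452796), 1217903) = Add(28653, 1217903) = 1246556)
Add(Function('r')(-1962, 894), Mul(-1, O)) = Add(Add(Mul(-439, Pow(894, -1)), Mul(-115, -1962)), Mul(-1, 1246556)) = Add(Add(Mul(-439, Rational(1, 894)), 225630), -1246556) = Add(Add(Rational(-439, 894), 225630), -1246556) = Add(Rational(201712781, 894), -1246556) = Rational(-912708283, 894)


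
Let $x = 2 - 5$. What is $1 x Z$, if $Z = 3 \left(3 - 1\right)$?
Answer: $-18$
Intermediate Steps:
$x = -3$ ($x = 2 - 5 = -3$)
$Z = 6$ ($Z = 3 \left(3 - 1\right) = 3 \cdot 2 = 6$)
$1 x Z = 1 \left(-3\right) 6 = \left(-3\right) 6 = -18$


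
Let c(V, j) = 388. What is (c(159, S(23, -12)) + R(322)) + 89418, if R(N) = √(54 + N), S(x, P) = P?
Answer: 89806 + 2*√94 ≈ 89825.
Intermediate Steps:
(c(159, S(23, -12)) + R(322)) + 89418 = (388 + √(54 + 322)) + 89418 = (388 + √376) + 89418 = (388 + 2*√94) + 89418 = 89806 + 2*√94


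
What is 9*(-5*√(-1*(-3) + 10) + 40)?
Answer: 360 - 45*√13 ≈ 197.75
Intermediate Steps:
9*(-5*√(-1*(-3) + 10) + 40) = 9*(-5*√(3 + 10) + 40) = 9*(-5*√13 + 40) = 9*(40 - 5*√13) = 360 - 45*√13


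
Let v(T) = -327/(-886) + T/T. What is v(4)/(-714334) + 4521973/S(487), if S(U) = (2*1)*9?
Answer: 1430978184004109/5696099316 ≈ 2.5122e+5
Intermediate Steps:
S(U) = 18 (S(U) = 2*9 = 18)
v(T) = 1213/886 (v(T) = -327*(-1/886) + 1 = 327/886 + 1 = 1213/886)
v(4)/(-714334) + 4521973/S(487) = (1213/886)/(-714334) + 4521973/18 = (1213/886)*(-1/714334) + 4521973*(1/18) = -1213/632899924 + 4521973/18 = 1430978184004109/5696099316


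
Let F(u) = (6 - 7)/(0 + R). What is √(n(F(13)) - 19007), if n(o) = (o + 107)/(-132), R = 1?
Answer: I*√82797990/66 ≈ 137.87*I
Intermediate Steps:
F(u) = -1 (F(u) = (6 - 7)/(0 + 1) = -1/1 = -1*1 = -1)
n(o) = -107/132 - o/132 (n(o) = (107 + o)*(-1/132) = -107/132 - o/132)
√(n(F(13)) - 19007) = √((-107/132 - 1/132*(-1)) - 19007) = √((-107/132 + 1/132) - 19007) = √(-53/66 - 19007) = √(-1254515/66) = I*√82797990/66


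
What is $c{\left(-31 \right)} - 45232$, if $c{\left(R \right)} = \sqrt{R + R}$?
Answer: $-45232 + i \sqrt{62} \approx -45232.0 + 7.874 i$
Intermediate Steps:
$c{\left(R \right)} = \sqrt{2} \sqrt{R}$ ($c{\left(R \right)} = \sqrt{2 R} = \sqrt{2} \sqrt{R}$)
$c{\left(-31 \right)} - 45232 = \sqrt{2} \sqrt{-31} - 45232 = \sqrt{2} i \sqrt{31} - 45232 = i \sqrt{62} - 45232 = -45232 + i \sqrt{62}$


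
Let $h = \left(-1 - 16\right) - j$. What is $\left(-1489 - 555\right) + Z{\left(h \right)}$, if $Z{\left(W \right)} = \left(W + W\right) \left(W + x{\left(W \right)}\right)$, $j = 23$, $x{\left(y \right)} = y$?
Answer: $4356$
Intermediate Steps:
$h = -40$ ($h = \left(-1 - 16\right) - 23 = -17 - 23 = -40$)
$Z{\left(W \right)} = 4 W^{2}$ ($Z{\left(W \right)} = \left(W + W\right) \left(W + W\right) = 2 W 2 W = 4 W^{2}$)
$\left(-1489 - 555\right) + Z{\left(h \right)} = \left(-1489 - 555\right) + 4 \left(-40\right)^{2} = -2044 + 4 \cdot 1600 = -2044 + 6400 = 4356$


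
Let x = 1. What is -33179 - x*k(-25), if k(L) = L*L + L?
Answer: -33779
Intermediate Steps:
k(L) = L + L² (k(L) = L² + L = L + L²)
-33179 - x*k(-25) = -33179 - (-25*(1 - 25)) = -33179 - (-25*(-24)) = -33179 - 600 = -33779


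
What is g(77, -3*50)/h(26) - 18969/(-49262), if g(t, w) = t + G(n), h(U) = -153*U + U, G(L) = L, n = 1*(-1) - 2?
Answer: 17830025/48670856 ≈ 0.36634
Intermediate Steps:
n = -3 (n = -1 - 2 = -3)
h(U) = -152*U
g(t, w) = -3 + t (g(t, w) = t - 3 = -3 + t)
g(77, -3*50)/h(26) - 18969/(-49262) = (-3 + 77)/((-152*26)) - 18969/(-49262) = 74/(-3952) - 18969*(-1/49262) = 74*(-1/3952) + 18969/49262 = -37/1976 + 18969/49262 = 17830025/48670856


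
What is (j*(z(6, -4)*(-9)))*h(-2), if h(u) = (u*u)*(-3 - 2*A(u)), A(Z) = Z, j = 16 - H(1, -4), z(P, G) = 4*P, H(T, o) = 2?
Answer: -12096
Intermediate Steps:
j = 14 (j = 16 - 1*2 = 16 - 2 = 14)
h(u) = u**2*(-3 - 2*u) (h(u) = (u*u)*(-3 - 2*u) = u**2*(-3 - 2*u))
(j*(z(6, -4)*(-9)))*h(-2) = (14*((4*6)*(-9)))*((-2)**2*(-3 - 2*(-2))) = (14*(24*(-9)))*(4*(-3 + 4)) = (14*(-216))*(4*1) = -3024*4 = -12096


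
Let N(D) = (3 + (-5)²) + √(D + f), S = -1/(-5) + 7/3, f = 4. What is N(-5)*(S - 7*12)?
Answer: -34216/15 - 1222*I/15 ≈ -2281.1 - 81.467*I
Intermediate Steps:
S = 38/15 (S = -1*(-⅕) + 7*(⅓) = ⅕ + 7/3 = 38/15 ≈ 2.5333)
N(D) = 28 + √(4 + D) (N(D) = (3 + (-5)²) + √(D + 4) = (3 + 25) + √(4 + D) = 28 + √(4 + D))
N(-5)*(S - 7*12) = (28 + √(4 - 5))*(38/15 - 7*12) = (28 + √(-1))*(38/15 - 84) = (28 + I)*(-1222/15) = -34216/15 - 1222*I/15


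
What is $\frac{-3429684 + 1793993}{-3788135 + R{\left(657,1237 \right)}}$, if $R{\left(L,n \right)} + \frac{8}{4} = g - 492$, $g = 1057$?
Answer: $\frac{1635691}{3787572} \approx 0.43186$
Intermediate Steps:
$R{\left(L,n \right)} = 563$ ($R{\left(L,n \right)} = -2 + \left(1057 - 492\right) = -2 + 565 = 563$)
$\frac{-3429684 + 1793993}{-3788135 + R{\left(657,1237 \right)}} = \frac{-3429684 + 1793993}{-3788135 + 563} = - \frac{1635691}{-3787572} = \left(-1635691\right) \left(- \frac{1}{3787572}\right) = \frac{1635691}{3787572}$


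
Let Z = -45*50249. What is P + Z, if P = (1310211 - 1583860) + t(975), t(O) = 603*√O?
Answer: -2534854 + 3015*√39 ≈ -2.5160e+6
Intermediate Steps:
Z = -2261205
P = -273649 + 3015*√39 (P = (1310211 - 1583860) + 603*√975 = -273649 + 603*(5*√39) = -273649 + 3015*√39 ≈ -2.5482e+5)
P + Z = (-273649 + 3015*√39) - 2261205 = -2534854 + 3015*√39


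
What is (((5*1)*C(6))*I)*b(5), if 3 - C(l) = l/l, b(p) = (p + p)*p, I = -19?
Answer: -9500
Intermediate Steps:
b(p) = 2*p² (b(p) = (2*p)*p = 2*p²)
C(l) = 2 (C(l) = 3 - l/l = 3 - 1*1 = 3 - 1 = 2)
(((5*1)*C(6))*I)*b(5) = (((5*1)*2)*(-19))*(2*5²) = ((5*2)*(-19))*(2*25) = (10*(-19))*50 = -190*50 = -9500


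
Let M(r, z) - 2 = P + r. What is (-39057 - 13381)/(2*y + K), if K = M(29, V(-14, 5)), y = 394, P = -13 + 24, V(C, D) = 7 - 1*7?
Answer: -26219/415 ≈ -63.178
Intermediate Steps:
V(C, D) = 0 (V(C, D) = 7 - 7 = 0)
P = 11
M(r, z) = 13 + r (M(r, z) = 2 + (11 + r) = 13 + r)
K = 42 (K = 13 + 29 = 42)
(-39057 - 13381)/(2*y + K) = (-39057 - 13381)/(2*394 + 42) = -52438/(788 + 42) = -52438/830 = -52438*1/830 = -26219/415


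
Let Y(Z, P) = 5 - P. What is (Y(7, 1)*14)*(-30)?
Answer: -1680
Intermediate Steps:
(Y(7, 1)*14)*(-30) = ((5 - 1*1)*14)*(-30) = ((5 - 1)*14)*(-30) = (4*14)*(-30) = 56*(-30) = -1680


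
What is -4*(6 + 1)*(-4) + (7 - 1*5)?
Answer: 114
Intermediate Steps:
-4*(6 + 1)*(-4) + (7 - 1*5) = -28*(-4) + (7 - 5) = -4*(-28) + 2 = 112 + 2 = 114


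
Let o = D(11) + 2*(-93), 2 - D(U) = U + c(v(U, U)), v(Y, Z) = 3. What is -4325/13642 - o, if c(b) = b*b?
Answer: 2778643/13642 ≈ 203.68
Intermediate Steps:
c(b) = b²
D(U) = -7 - U (D(U) = 2 - (U + 3²) = 2 - (U + 9) = 2 - (9 + U) = 2 + (-9 - U) = -7 - U)
o = -204 (o = (-7 - 1*11) + 2*(-93) = (-7 - 11) - 186 = -18 - 186 = -204)
-4325/13642 - o = -4325/13642 - 1*(-204) = -4325*1/13642 + 204 = -4325/13642 + 204 = 2778643/13642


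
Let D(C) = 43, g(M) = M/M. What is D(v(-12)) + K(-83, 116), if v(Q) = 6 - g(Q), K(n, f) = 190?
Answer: 233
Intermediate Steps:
g(M) = 1
v(Q) = 5 (v(Q) = 6 - 1*1 = 6 - 1 = 5)
D(v(-12)) + K(-83, 116) = 43 + 190 = 233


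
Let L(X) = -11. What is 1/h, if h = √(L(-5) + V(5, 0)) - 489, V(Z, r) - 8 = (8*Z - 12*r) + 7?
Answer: -489/239077 - 2*√11/239077 ≈ -0.0020731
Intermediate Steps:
V(Z, r) = 15 - 12*r + 8*Z (V(Z, r) = 8 + ((8*Z - 12*r) + 7) = 8 + ((-12*r + 8*Z) + 7) = 8 + (7 - 12*r + 8*Z) = 15 - 12*r + 8*Z)
h = -489 + 2*√11 (h = √(-11 + (15 - 12*0 + 8*5)) - 489 = √(-11 + (15 + 0 + 40)) - 489 = √(-11 + 55) - 489 = √44 - 489 = 2*√11 - 489 = -489 + 2*√11 ≈ -482.37)
1/h = 1/(-489 + 2*√11)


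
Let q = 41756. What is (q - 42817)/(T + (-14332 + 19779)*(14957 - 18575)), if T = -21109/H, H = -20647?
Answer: 1991497/36990498823 ≈ 5.3838e-5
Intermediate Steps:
T = 1919/1877 (T = -21109/(-20647) = -21109*(-1/20647) = 1919/1877 ≈ 1.0224)
(q - 42817)/(T + (-14332 + 19779)*(14957 - 18575)) = (41756 - 42817)/(1919/1877 + (-14332 + 19779)*(14957 - 18575)) = -1061/(1919/1877 + 5447*(-3618)) = -1061/(1919/1877 - 19707246) = -1061/(-36990498823/1877) = -1061*(-1877/36990498823) = 1991497/36990498823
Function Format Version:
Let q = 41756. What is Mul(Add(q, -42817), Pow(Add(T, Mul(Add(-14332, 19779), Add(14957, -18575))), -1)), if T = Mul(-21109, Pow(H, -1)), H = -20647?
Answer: Rational(1991497, 36990498823) ≈ 5.3838e-5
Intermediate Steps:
T = Rational(1919, 1877) (T = Mul(-21109, Pow(-20647, -1)) = Mul(-21109, Rational(-1, 20647)) = Rational(1919, 1877) ≈ 1.0224)
Mul(Add(q, -42817), Pow(Add(T, Mul(Add(-14332, 19779), Add(14957, -18575))), -1)) = Mul(Add(41756, -42817), Pow(Add(Rational(1919, 1877), Mul(Add(-14332, 19779), Add(14957, -18575))), -1)) = Mul(-1061, Pow(Add(Rational(1919, 1877), Mul(5447, -3618)), -1)) = Mul(-1061, Pow(Add(Rational(1919, 1877), -19707246), -1)) = Mul(-1061, Pow(Rational(-36990498823, 1877), -1)) = Mul(-1061, Rational(-1877, 36990498823)) = Rational(1991497, 36990498823)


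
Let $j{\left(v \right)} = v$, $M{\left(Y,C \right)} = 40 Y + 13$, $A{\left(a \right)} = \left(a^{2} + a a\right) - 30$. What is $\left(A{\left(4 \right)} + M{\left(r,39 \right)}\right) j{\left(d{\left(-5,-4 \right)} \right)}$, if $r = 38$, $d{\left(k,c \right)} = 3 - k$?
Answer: $12280$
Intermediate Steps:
$A{\left(a \right)} = -30 + 2 a^{2}$ ($A{\left(a \right)} = \left(a^{2} + a^{2}\right) - 30 = 2 a^{2} - 30 = -30 + 2 a^{2}$)
$M{\left(Y,C \right)} = 13 + 40 Y$
$\left(A{\left(4 \right)} + M{\left(r,39 \right)}\right) j{\left(d{\left(-5,-4 \right)} \right)} = \left(\left(-30 + 2 \cdot 4^{2}\right) + \left(13 + 40 \cdot 38\right)\right) \left(3 - -5\right) = \left(\left(-30 + 2 \cdot 16\right) + \left(13 + 1520\right)\right) \left(3 + 5\right) = \left(\left(-30 + 32\right) + 1533\right) 8 = \left(2 + 1533\right) 8 = 1535 \cdot 8 = 12280$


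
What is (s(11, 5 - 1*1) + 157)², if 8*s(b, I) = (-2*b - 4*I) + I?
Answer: 373321/16 ≈ 23333.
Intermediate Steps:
s(b, I) = -3*I/8 - b/4 (s(b, I) = ((-2*b - 4*I) + I)/8 = ((-4*I - 2*b) + I)/8 = (-3*I - 2*b)/8 = -3*I/8 - b/4)
(s(11, 5 - 1*1) + 157)² = ((-3*(5 - 1*1)/8 - ¼*11) + 157)² = ((-3*(5 - 1)/8 - 11/4) + 157)² = ((-3/8*4 - 11/4) + 157)² = ((-3/2 - 11/4) + 157)² = (-17/4 + 157)² = (611/4)² = 373321/16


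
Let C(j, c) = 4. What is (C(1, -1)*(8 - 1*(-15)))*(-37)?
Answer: -3404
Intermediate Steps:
(C(1, -1)*(8 - 1*(-15)))*(-37) = (4*(8 - 1*(-15)))*(-37) = (4*(8 + 15))*(-37) = (4*23)*(-37) = 92*(-37) = -3404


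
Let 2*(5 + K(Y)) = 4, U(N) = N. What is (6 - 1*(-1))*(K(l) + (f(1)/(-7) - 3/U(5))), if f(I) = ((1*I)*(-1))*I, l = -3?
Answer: -121/5 ≈ -24.200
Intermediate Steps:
f(I) = -I**2 (f(I) = (I*(-1))*I = (-I)*I = -I**2)
K(Y) = -3 (K(Y) = -5 + (1/2)*4 = -5 + 2 = -3)
(6 - 1*(-1))*(K(l) + (f(1)/(-7) - 3/U(5))) = (6 - 1*(-1))*(-3 + (-1*1**2/(-7) - 3/5)) = (6 + 1)*(-3 + (-1*1*(-1/7) - 3*1/5)) = 7*(-3 + (-1*(-1/7) - 3/5)) = 7*(-3 + (1/7 - 3/5)) = 7*(-3 - 16/35) = 7*(-121/35) = -121/5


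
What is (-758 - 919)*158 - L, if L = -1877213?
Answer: 1612247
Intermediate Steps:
(-758 - 919)*158 - L = (-758 - 919)*158 - 1*(-1877213) = -1677*158 + 1877213 = -264966 + 1877213 = 1612247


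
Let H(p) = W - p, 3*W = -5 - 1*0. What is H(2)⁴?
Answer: 14641/81 ≈ 180.75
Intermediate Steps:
W = -5/3 (W = (-5 - 1*0)/3 = (-5 + 0)/3 = (⅓)*(-5) = -5/3 ≈ -1.6667)
H(p) = -5/3 - p
H(2)⁴ = (-5/3 - 1*2)⁴ = (-5/3 - 2)⁴ = (-11/3)⁴ = 14641/81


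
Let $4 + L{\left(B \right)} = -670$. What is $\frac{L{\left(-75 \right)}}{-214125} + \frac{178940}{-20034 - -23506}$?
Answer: $\frac{9579466907}{185860500} \approx 51.541$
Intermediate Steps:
$L{\left(B \right)} = -674$ ($L{\left(B \right)} = -4 - 670 = -674$)
$\frac{L{\left(-75 \right)}}{-214125} + \frac{178940}{-20034 - -23506} = - \frac{674}{-214125} + \frac{178940}{-20034 - -23506} = \left(-674\right) \left(- \frac{1}{214125}\right) + \frac{178940}{-20034 + 23506} = \frac{674}{214125} + \frac{178940}{3472} = \frac{674}{214125} + 178940 \cdot \frac{1}{3472} = \frac{674}{214125} + \frac{44735}{868} = \frac{9579466907}{185860500}$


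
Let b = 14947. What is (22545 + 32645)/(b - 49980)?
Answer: -55190/35033 ≈ -1.5754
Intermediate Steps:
(22545 + 32645)/(b - 49980) = (22545 + 32645)/(14947 - 49980) = 55190/(-35033) = 55190*(-1/35033) = -55190/35033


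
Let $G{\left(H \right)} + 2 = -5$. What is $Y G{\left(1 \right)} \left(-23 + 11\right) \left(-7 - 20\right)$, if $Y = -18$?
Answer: $40824$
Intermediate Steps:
$G{\left(H \right)} = -7$ ($G{\left(H \right)} = -2 - 5 = -7$)
$Y G{\left(1 \right)} \left(-23 + 11\right) \left(-7 - 20\right) = \left(-18\right) \left(-7\right) \left(-23 + 11\right) \left(-7 - 20\right) = 126 \left(\left(-12\right) \left(-27\right)\right) = 126 \cdot 324 = 40824$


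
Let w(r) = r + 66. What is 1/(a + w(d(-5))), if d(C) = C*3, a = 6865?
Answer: 1/6916 ≈ 0.00014459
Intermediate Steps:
d(C) = 3*C
w(r) = 66 + r
1/(a + w(d(-5))) = 1/(6865 + (66 + 3*(-5))) = 1/(6865 + (66 - 15)) = 1/(6865 + 51) = 1/6916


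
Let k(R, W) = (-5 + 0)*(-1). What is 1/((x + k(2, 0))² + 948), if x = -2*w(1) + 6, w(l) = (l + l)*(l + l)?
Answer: 1/957 ≈ 0.0010449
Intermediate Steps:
w(l) = 4*l² (w(l) = (2*l)*(2*l) = 4*l²)
k(R, W) = 5 (k(R, W) = -5*(-1) = 5)
x = -2 (x = -8*1² + 6 = -8 + 6 = -2)
1/((x + k(2, 0))² + 948) = 1/((-2 + 5)² + 948) = 1/(3² + 948) = 1/(9 + 948) = 1/957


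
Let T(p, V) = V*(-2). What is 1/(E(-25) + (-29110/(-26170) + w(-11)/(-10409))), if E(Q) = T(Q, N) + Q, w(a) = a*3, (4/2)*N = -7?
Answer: -27240353/459939394 ≈ -0.059226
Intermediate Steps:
N = -7/2 (N = (1/2)*(-7) = -7/2 ≈ -3.5000)
w(a) = 3*a
T(p, V) = -2*V
E(Q) = 7 + Q (E(Q) = -2*(-7/2) + Q = 7 + Q)
1/(E(-25) + (-29110/(-26170) + w(-11)/(-10409))) = 1/((7 - 25) + (-29110/(-26170) + (3*(-11))/(-10409))) = 1/(-18 + (-29110*(-1/26170) - 33*(-1/10409))) = 1/(-18 + (2911/2617 + 33/10409)) = 1/(-18 + 30386960/27240353) = 1/(-459939394/27240353) = -27240353/459939394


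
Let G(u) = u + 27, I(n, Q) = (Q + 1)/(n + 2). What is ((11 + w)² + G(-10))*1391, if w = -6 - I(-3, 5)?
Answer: 191958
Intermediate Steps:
I(n, Q) = (1 + Q)/(2 + n)
G(u) = 27 + u
w = 0 (w = -6 - (1 + 5)/(2 - 3) = -6 - 6/(-1) = -6 - (-1)*6 = -6 - 1*(-6) = -6 + 6 = 0)
((11 + w)² + G(-10))*1391 = ((11 + 0)² + (27 - 10))*1391 = (11² + 17)*1391 = (121 + 17)*1391 = 138*1391 = 191958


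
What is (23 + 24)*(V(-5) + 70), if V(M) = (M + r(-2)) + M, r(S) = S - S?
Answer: 2820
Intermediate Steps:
r(S) = 0
V(M) = 2*M (V(M) = (M + 0) + M = M + M = 2*M)
(23 + 24)*(V(-5) + 70) = (23 + 24)*(2*(-5) + 70) = 47*(-10 + 70) = 47*60 = 2820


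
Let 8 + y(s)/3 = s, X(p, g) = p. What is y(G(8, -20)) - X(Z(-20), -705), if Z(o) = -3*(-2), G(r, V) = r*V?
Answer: -510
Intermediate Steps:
G(r, V) = V*r
Z(o) = 6
y(s) = -24 + 3*s
y(G(8, -20)) - X(Z(-20), -705) = (-24 + 3*(-20*8)) - 1*6 = (-24 + 3*(-160)) - 6 = (-24 - 480) - 6 = -504 - 6 = -510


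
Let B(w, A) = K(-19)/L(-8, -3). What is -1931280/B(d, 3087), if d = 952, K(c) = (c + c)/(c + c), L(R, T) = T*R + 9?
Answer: -63732240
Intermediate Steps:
L(R, T) = 9 + R*T (L(R, T) = R*T + 9 = 9 + R*T)
K(c) = 1 (K(c) = (2*c)/((2*c)) = (2*c)*(1/(2*c)) = 1)
B(w, A) = 1/33 (B(w, A) = 1/(9 - 8*(-3)) = 1/(9 + 24) = 1/33)
-1931280/B(d, 3087) = -1931280/1/33 = -1931280*33 = -63732240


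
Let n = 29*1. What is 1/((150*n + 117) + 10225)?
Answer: 1/14692 ≈ 6.8064e-5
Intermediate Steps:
n = 29
1/((150*n + 117) + 10225) = 1/((150*29 + 117) + 10225) = 1/((4350 + 117) + 10225) = 1/(4467 + 10225) = 1/14692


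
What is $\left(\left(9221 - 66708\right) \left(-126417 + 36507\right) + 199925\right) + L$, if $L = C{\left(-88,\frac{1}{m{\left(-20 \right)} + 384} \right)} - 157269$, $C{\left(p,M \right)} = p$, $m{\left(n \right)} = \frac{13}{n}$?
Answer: $5168698738$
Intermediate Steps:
$L = -157357$ ($L = -88 - 157269 = -157357$)
$\left(\left(9221 - 66708\right) \left(-126417 + 36507\right) + 199925\right) + L = \left(\left(9221 - 66708\right) \left(-126417 + 36507\right) + 199925\right) - 157357 = \left(\left(-57487\right) \left(-89910\right) + 199925\right) - 157357 = \left(5168656170 + 199925\right) - 157357 = 5168856095 - 157357 = 5168698738$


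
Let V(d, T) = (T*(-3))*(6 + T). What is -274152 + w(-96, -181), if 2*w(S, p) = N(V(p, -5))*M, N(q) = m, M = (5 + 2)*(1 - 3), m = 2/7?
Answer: -274154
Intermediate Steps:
m = 2/7 (m = 2*(1/7) = 2/7 ≈ 0.28571)
V(d, T) = -3*T*(6 + T) (V(d, T) = (-3*T)*(6 + T) = -3*T*(6 + T))
M = -14 (M = 7*(-2) = -14)
N(q) = 2/7
w(S, p) = -2 (w(S, p) = ((2/7)*(-14))/2 = (1/2)*(-4) = -2)
-274152 + w(-96, -181) = -274152 - 2 = -274154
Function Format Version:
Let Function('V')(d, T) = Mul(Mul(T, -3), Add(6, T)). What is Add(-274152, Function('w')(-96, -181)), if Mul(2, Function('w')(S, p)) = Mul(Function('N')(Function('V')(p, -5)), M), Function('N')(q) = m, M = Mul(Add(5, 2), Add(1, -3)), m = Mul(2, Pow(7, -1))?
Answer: -274154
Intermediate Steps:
m = Rational(2, 7) (m = Mul(2, Rational(1, 7)) = Rational(2, 7) ≈ 0.28571)
Function('V')(d, T) = Mul(-3, T, Add(6, T)) (Function('V')(d, T) = Mul(Mul(-3, T), Add(6, T)) = Mul(-3, T, Add(6, T)))
M = -14 (M = Mul(7, -2) = -14)
Function('N')(q) = Rational(2, 7)
Function('w')(S, p) = -2 (Function('w')(S, p) = Mul(Rational(1, 2), Mul(Rational(2, 7), -14)) = Mul(Rational(1, 2), -4) = -2)
Add(-274152, Function('w')(-96, -181)) = Add(-274152, -2) = -274154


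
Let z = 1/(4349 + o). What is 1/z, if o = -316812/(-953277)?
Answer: 1382039495/317759 ≈ 4349.3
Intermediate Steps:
o = 105604/317759 (o = -316812*(-1/953277) = 105604/317759 ≈ 0.33234)
z = 317759/1382039495 (z = 1/(4349 + 105604/317759) = 1/(1382039495/317759) = 317759/1382039495 ≈ 0.00022992)
1/z = 1/(317759/1382039495) = 1382039495/317759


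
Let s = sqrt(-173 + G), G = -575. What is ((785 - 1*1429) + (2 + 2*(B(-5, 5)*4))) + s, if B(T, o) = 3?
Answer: -618 + 2*I*sqrt(187) ≈ -618.0 + 27.35*I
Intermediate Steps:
s = 2*I*sqrt(187) (s = sqrt(-173 - 575) = sqrt(-748) = 2*I*sqrt(187) ≈ 27.35*I)
((785 - 1*1429) + (2 + 2*(B(-5, 5)*4))) + s = ((785 - 1*1429) + (2 + 2*(3*4))) + 2*I*sqrt(187) = ((785 - 1429) + (2 + 2*12)) + 2*I*sqrt(187) = (-644 + (2 + 24)) + 2*I*sqrt(187) = (-644 + 26) + 2*I*sqrt(187) = -618 + 2*I*sqrt(187)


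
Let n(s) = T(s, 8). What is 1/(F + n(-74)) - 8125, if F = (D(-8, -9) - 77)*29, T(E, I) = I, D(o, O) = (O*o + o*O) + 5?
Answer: -17029999/2096 ≈ -8125.0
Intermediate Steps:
D(o, O) = 5 + 2*O*o (D(o, O) = (O*o + O*o) + 5 = 2*O*o + 5 = 5 + 2*O*o)
n(s) = 8
F = 2088 (F = ((5 + 2*(-9)*(-8)) - 77)*29 = ((5 + 144) - 77)*29 = (149 - 77)*29 = 72*29 = 2088)
1/(F + n(-74)) - 8125 = 1/(2088 + 8) - 8125 = 1/2096 - 8125 = -17029999/2096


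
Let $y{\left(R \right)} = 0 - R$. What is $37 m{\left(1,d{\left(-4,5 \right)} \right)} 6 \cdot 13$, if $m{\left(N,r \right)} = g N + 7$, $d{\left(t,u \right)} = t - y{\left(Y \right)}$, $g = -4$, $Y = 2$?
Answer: $8658$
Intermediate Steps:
$y{\left(R \right)} = - R$
$d{\left(t,u \right)} = 2 + t$ ($d{\left(t,u \right)} = t - \left(-1\right) 2 = t - -2 = t + 2 = 2 + t$)
$m{\left(N,r \right)} = 7 - 4 N$ ($m{\left(N,r \right)} = - 4 N + 7 = 7 - 4 N$)
$37 m{\left(1,d{\left(-4,5 \right)} \right)} 6 \cdot 13 = 37 \left(7 - 4\right) 6 \cdot 13 = 37 \left(7 - 4\right) 78 = 37 \cdot 3 \cdot 78 = 111 \cdot 78 = 8658$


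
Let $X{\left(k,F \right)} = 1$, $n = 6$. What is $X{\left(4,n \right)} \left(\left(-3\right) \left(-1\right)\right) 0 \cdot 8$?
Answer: $0$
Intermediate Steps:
$X{\left(4,n \right)} \left(\left(-3\right) \left(-1\right)\right) 0 \cdot 8 = 1 \left(\left(-3\right) \left(-1\right)\right) 0 \cdot 8 = 1 \cdot 3 \cdot 0 \cdot 8 = 3 \cdot 0 \cdot 8 = 0 \cdot 8 = 0$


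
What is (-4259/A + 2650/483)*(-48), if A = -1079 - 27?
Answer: -5700568/12719 ≈ -448.19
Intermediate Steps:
A = -1106
(-4259/A + 2650/483)*(-48) = (-4259/(-1106) + 2650/483)*(-48) = (-4259*(-1/1106) + 2650*(1/483))*(-48) = (4259/1106 + 2650/483)*(-48) = (712571/76314)*(-48) = -5700568/12719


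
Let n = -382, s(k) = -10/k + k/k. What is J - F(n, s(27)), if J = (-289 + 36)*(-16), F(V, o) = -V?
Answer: 3666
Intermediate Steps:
s(k) = 1 - 10/k (s(k) = -10/k + 1 = 1 - 10/k)
J = 4048 (J = -253*(-16) = 4048)
J - F(n, s(27)) = 4048 - (-1)*(-382) = 4048 - 1*382 = 4048 - 382 = 3666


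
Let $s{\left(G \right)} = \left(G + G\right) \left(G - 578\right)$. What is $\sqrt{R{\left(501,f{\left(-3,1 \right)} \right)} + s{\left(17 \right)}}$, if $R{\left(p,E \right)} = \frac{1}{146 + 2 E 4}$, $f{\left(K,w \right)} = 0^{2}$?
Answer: $\frac{i \sqrt{406581238}}{146} \approx 138.11 i$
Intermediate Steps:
$f{\left(K,w \right)} = 0$
$s{\left(G \right)} = 2 G \left(-578 + G\right)$
$R{\left(p,E \right)} = \frac{1}{146 + 8 E}$
$\sqrt{R{\left(501,f{\left(-3,1 \right)} \right)} + s{\left(17 \right)}} = \sqrt{\frac{1}{2 \left(73 + 4 \cdot 0\right)} + 2 \cdot 17 \left(-578 + 17\right)} = \sqrt{\frac{1}{2 \left(73 + 0\right)} + 2 \cdot 17 \left(-561\right)} = \sqrt{\frac{1}{2 \cdot 73} - 19074} = \sqrt{\frac{1}{2} \cdot \frac{1}{73} - 19074} = \sqrt{\frac{1}{146} - 19074} = \sqrt{- \frac{2784803}{146}} = \frac{i \sqrt{406581238}}{146}$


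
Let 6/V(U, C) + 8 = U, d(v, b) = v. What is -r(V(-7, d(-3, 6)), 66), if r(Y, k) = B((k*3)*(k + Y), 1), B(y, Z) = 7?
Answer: -7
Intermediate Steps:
V(U, C) = 6/(-8 + U)
r(Y, k) = 7
-r(V(-7, d(-3, 6)), 66) = -1*7 = -7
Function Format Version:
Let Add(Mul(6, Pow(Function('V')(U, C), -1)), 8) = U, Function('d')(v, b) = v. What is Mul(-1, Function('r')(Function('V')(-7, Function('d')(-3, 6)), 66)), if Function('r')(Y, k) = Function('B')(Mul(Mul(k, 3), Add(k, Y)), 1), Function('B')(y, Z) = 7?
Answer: -7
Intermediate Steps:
Function('V')(U, C) = Mul(6, Pow(Add(-8, U), -1))
Function('r')(Y, k) = 7
Mul(-1, Function('r')(Function('V')(-7, Function('d')(-3, 6)), 66)) = Mul(-1, 7) = -7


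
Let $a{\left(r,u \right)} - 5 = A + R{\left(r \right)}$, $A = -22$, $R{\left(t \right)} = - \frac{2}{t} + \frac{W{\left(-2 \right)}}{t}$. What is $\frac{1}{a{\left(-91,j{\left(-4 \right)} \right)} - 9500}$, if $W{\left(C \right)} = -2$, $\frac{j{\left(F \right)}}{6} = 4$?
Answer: $- \frac{91}{866043} \approx -0.00010508$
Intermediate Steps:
$j{\left(F \right)} = 24$ ($j{\left(F \right)} = 6 \cdot 4 = 24$)
$R{\left(t \right)} = - \frac{4}{t}$ ($R{\left(t \right)} = - \frac{2}{t} - \frac{2}{t} = - \frac{4}{t}$)
$a{\left(r,u \right)} = -17 - \frac{4}{r}$ ($a{\left(r,u \right)} = 5 - \left(22 + \frac{4}{r}\right) = -17 - \frac{4}{r}$)
$\frac{1}{a{\left(-91,j{\left(-4 \right)} \right)} - 9500} = \frac{1}{\left(-17 - \frac{4}{-91}\right) - 9500} = \frac{1}{\left(-17 - - \frac{4}{91}\right) - 9500} = \frac{1}{\left(-17 + \frac{4}{91}\right) - 9500} = \frac{1}{- \frac{1543}{91} - 9500} = \frac{1}{- \frac{866043}{91}} = - \frac{91}{866043}$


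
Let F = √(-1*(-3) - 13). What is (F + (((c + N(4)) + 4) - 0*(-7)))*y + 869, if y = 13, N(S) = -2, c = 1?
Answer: 908 + 13*I*√10 ≈ 908.0 + 41.11*I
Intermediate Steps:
F = I*√10 (F = √(3 - 13) = √(-10) = I*√10 ≈ 3.1623*I)
(F + (((c + N(4)) + 4) - 0*(-7)))*y + 869 = (I*√10 + (((1 - 2) + 4) - 0*(-7)))*13 + 869 = (I*√10 + ((-1 + 4) - 1*0))*13 + 869 = (I*√10 + (3 + 0))*13 + 869 = (I*√10 + 3)*13 + 869 = (3 + I*√10)*13 + 869 = (39 + 13*I*√10) + 869 = 908 + 13*I*√10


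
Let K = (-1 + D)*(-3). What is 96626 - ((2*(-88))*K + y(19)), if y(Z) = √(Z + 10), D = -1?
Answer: 97682 - √29 ≈ 97677.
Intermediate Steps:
y(Z) = √(10 + Z)
K = 6 (K = (-1 - 1)*(-3) = -2*(-3) = 6)
96626 - ((2*(-88))*K + y(19)) = 96626 - ((2*(-88))*6 + √(10 + 19)) = 96626 - (-176*6 + √29) = 96626 - (-1056 + √29) = 96626 + (1056 - √29) = 97682 - √29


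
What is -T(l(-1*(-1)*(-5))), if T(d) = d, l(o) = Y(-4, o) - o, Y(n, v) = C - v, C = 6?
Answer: -16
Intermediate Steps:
Y(n, v) = 6 - v
l(o) = 6 - 2*o (l(o) = (6 - o) - o = 6 - 2*o)
-T(l(-1*(-1)*(-5))) = -(6 - 2*(-1*(-1))*(-5)) = -(6 - 2*(-5)) = -(6 + 10) = -1*16 = -16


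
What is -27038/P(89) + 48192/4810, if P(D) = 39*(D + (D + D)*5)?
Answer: 5978902/642135 ≈ 9.3110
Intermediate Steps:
P(D) = 429*D (P(D) = 39*(D + (2*D)*5) = 39*(D + 10*D) = 39*(11*D) = 429*D)
-27038/P(89) + 48192/4810 = -27038/(429*89) + 48192/4810 = -27038/38181 + 48192*(1/4810) = -27038*1/38181 + 24096/2405 = -2458/3471 + 24096/2405 = 5978902/642135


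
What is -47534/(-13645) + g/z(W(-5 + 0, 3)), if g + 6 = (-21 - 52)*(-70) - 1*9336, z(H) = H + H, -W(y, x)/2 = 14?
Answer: 7550943/95515 ≈ 79.055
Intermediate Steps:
W(y, x) = -28 (W(y, x) = -2*14 = -28)
z(H) = 2*H
g = -4232 (g = -6 + ((-21 - 52)*(-70) - 1*9336) = -6 + (-73*(-70) - 9336) = -6 + (5110 - 9336) = -6 - 4226 = -4232)
-47534/(-13645) + g/z(W(-5 + 0, 3)) = -47534/(-13645) - 4232/(2*(-28)) = -47534*(-1/13645) - 4232/(-56) = 47534/13645 - 4232*(-1/56) = 47534/13645 + 529/7 = 7550943/95515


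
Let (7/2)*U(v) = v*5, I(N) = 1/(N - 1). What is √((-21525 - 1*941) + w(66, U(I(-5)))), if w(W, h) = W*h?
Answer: 2*I*√275401/7 ≈ 149.94*I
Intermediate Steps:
I(N) = 1/(-1 + N)
U(v) = 10*v/7 (U(v) = 2*(v*5)/7 = 2*(5*v)/7 = 10*v/7)
√((-21525 - 1*941) + w(66, U(I(-5)))) = √((-21525 - 1*941) + 66*(10/(7*(-1 - 5)))) = √((-21525 - 941) + 66*((10/7)/(-6))) = √(-22466 + 66*((10/7)*(-⅙))) = √(-22466 + 66*(-5/21)) = √(-22466 - 110/7) = √(-157372/7) = 2*I*√275401/7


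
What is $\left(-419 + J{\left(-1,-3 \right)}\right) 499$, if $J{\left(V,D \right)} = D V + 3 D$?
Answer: $-212075$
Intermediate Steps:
$J{\left(V,D \right)} = 3 D + D V$
$\left(-419 + J{\left(-1,-3 \right)}\right) 499 = \left(-419 - 3 \left(3 - 1\right)\right) 499 = \left(-419 - 6\right) 499 = \left(-425\right) 499 = -212075$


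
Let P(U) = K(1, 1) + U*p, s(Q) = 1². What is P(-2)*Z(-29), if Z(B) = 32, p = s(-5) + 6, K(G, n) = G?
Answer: -416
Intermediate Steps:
s(Q) = 1
p = 7 (p = 1 + 6 = 7)
P(U) = 1 + 7*U (P(U) = 1 + U*7 = 1 + 7*U)
P(-2)*Z(-29) = (1 + 7*(-2))*32 = (1 - 14)*32 = -13*32 = -416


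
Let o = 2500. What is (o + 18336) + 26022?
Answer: 46858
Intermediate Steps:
(o + 18336) + 26022 = (2500 + 18336) + 26022 = 20836 + 26022 = 46858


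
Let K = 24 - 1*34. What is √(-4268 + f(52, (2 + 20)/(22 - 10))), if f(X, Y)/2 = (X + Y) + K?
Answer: I*√37623/3 ≈ 64.656*I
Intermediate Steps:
K = -10 (K = 24 - 34 = -10)
f(X, Y) = -20 + 2*X + 2*Y (f(X, Y) = 2*((X + Y) - 10) = 2*(-10 + X + Y) = -20 + 2*X + 2*Y)
√(-4268 + f(52, (2 + 20)/(22 - 10))) = √(-4268 + (-20 + 2*52 + 2*((2 + 20)/(22 - 10)))) = √(-4268 + (-20 + 104 + 2*(22/12))) = √(-4268 + (-20 + 104 + 2*(22*(1/12)))) = √(-4268 + (-20 + 104 + 2*(11/6))) = √(-4268 + (-20 + 104 + 11/3)) = √(-4268 + 263/3) = √(-12541/3) = I*√37623/3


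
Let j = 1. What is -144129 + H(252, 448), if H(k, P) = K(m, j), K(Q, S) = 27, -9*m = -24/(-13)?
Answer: -144102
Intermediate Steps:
m = -8/39 (m = -(-8)/(3*(-13)) = -(-8)*(-1)/(3*13) = -⅑*24/13 = -8/39 ≈ -0.20513)
H(k, P) = 27
-144129 + H(252, 448) = -144129 + 27 = -144102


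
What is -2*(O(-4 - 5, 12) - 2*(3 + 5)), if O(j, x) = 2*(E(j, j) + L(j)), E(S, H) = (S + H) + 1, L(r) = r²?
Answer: -224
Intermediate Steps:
E(S, H) = 1 + H + S (E(S, H) = (H + S) + 1 = 1 + H + S)
O(j, x) = 2 + 2*j² + 4*j (O(j, x) = 2*((1 + j + j) + j²) = 2*((1 + 2*j) + j²) = 2*(1 + j² + 2*j) = 2 + 2*j² + 4*j)
-2*(O(-4 - 5, 12) - 2*(3 + 5)) = -2*((2 + 2*(-4 - 5)² + 4*(-4 - 5)) - 2*(3 + 5)) = -2*((2 + 2*(-9)² + 4*(-9)) - 2*8) = -2*((2 + 2*81 - 36) - 16) = -2*((2 + 162 - 36) - 16) = -2*(128 - 16) = -2*112 = -224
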